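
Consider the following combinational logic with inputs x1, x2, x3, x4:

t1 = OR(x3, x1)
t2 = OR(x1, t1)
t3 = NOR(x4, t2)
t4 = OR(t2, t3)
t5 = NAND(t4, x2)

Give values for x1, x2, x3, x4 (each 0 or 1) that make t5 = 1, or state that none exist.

x1=0 x2=0 x3=0 x4=1

t5 = NAND(t4, x2) must be 1, so at least one of t4, x2 is 0.
Check with x1=0 x2=0 x3=0 x4=1:
t1 = OR(x3, x1) = OR(0, 0) = 0
t2 = OR(x1, t1) = OR(0, 0) = 0
t3 = NOR(x4, t2) = NOR(1, 0) = 0
t4 = OR(t2, t3) = OR(0, 0) = 0
t5 = NAND(t4, x2) = NAND(0, 0) = 1
So t5 = 1 as required.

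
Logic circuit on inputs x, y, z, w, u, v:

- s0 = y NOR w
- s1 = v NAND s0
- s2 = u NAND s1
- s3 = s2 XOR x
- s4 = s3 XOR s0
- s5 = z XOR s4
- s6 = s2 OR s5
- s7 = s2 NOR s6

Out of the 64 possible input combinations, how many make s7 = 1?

s7 = s2 NOR s6 must be 1, so both s2 = 0 and s6 = 0.
s2 = u NAND s1 must be 0, so both u = 1 and s1 = 1.
Enumerating the 64 input combinations, 14 give s7 = 1 and 50 give s7 = 0.

14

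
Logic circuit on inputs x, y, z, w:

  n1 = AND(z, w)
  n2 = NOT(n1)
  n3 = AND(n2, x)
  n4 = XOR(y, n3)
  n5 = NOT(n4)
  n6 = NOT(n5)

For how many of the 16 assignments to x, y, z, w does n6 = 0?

n6 = NOT(n5) must be 0, so n5 = 1.
n5 = NOT(n4) must be 1, so n4 = 0.
Enumerating the 16 input combinations, 8 give n6 = 0 and 8 give n6 = 1.

8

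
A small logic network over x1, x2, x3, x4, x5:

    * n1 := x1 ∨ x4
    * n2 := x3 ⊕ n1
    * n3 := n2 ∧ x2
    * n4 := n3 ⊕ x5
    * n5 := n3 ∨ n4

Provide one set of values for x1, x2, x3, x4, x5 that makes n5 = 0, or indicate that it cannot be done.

n5 = n3 ∨ n4 must be 0, so both n3 = 0 and n4 = 0.
n3 = n2 ∧ x2 must be 0, so at least one of n2, x2 is 0.
n4 = n3 ⊕ x5 must be 0, so n3 and x5 are equal.
Check with x1=1, x2=0, x3=1, x4=0, x5=0:
n1 = x1 ∨ x4 = 1 ∨ 0 = 1
n2 = x3 ⊕ n1 = 1 ⊕ 1 = 0
n3 = n2 ∧ x2 = 0 ∧ 0 = 0
n4 = n3 ⊕ x5 = 0 ⊕ 0 = 0
n5 = n3 ∨ n4 = 0 ∨ 0 = 0
So n5 = 0 as required.

x1=1, x2=0, x3=1, x4=0, x5=0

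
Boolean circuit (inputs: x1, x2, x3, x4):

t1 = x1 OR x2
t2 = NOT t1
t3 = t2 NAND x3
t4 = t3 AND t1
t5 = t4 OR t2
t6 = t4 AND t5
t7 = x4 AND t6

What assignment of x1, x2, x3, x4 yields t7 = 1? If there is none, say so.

t7 = x4 AND t6 must be 1, so both x4 = 1 and t6 = 1.
Check with x1=1, x2=1, x3=0, x4=1:
t1 = x1 OR x2 = 1 OR 1 = 1
t2 = NOT t1 = NOT 1 = 0
t3 = t2 NAND x3 = 0 NAND 0 = 1
t4 = t3 AND t1 = 1 AND 1 = 1
t5 = t4 OR t2 = 1 OR 0 = 1
t6 = t4 AND t5 = 1 AND 1 = 1
t7 = x4 AND t6 = 1 AND 1 = 1
So t7 = 1 as required.

x1=1, x2=1, x3=0, x4=1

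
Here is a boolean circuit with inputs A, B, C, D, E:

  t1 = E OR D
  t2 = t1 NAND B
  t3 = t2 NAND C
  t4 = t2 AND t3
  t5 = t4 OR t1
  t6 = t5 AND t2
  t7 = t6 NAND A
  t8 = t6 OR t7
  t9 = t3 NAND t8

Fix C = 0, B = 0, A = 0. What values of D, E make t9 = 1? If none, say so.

With C = 0, B = 0, A = 0 fixed, none of the 4 settings of D, E give t9 = 1.
For example, with D=1, E=1:
t1 = E OR D = 1 OR 1 = 1
t2 = t1 NAND B = 1 NAND 0 = 1
t3 = t2 NAND C = 1 NAND 0 = 1
t4 = t2 AND t3 = 1 AND 1 = 1
t5 = t4 OR t1 = 1 OR 1 = 1
t6 = t5 AND t2 = 1 AND 1 = 1
t7 = t6 NAND A = 1 NAND 0 = 1
t8 = t6 OR t7 = 1 OR 1 = 1
t9 = t3 NAND t8 = 1 NAND 1 = 0
giving t9 = 0 ≠ 1.

no solution exists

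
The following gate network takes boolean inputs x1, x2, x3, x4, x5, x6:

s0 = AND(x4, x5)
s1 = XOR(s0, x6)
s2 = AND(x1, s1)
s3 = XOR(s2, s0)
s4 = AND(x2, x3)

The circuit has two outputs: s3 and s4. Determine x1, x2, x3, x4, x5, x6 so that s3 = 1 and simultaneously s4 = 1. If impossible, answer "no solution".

x1=0 x2=1 x3=1 x4=1 x5=1 x6=0

Check with x1=0 x2=1 x3=1 x4=1 x5=1 x6=0:
s0 = AND(x4, x5) = AND(1, 1) = 1
s1 = XOR(s0, x6) = XOR(1, 0) = 1
s2 = AND(x1, s1) = AND(0, 1) = 0
s3 = XOR(s2, s0) = XOR(0, 1) = 1
s4 = AND(x2, x3) = AND(1, 1) = 1
So s3 = 1 and s4 = 1.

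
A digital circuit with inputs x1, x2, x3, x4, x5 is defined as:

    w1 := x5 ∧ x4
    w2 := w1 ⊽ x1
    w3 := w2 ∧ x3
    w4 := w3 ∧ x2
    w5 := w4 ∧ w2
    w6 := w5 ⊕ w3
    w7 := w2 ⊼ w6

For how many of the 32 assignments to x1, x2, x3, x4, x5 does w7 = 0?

3

w7 = w2 ⊼ w6 must be 0, so both w2 = 1 and w6 = 1.
Satisfying assignments:
  x1=0, x2=0, x3=1, x4=0, x5=0
  x1=0, x2=0, x3=1, x4=0, x5=1
  x1=0, x2=0, x3=1, x4=1, x5=0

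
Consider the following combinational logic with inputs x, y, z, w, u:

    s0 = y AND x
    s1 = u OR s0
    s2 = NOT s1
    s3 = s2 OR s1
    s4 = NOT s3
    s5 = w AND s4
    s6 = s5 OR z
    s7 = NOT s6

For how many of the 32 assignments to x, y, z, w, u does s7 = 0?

16

s7 = NOT s6 must be 0, so s6 = 1.
Enumerating the 32 input combinations, 16 give s7 = 0 and 16 give s7 = 1.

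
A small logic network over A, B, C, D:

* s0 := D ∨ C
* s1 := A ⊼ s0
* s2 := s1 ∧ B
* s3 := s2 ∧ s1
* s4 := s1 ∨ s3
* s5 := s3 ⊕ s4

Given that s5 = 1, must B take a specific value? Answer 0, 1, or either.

0

s5 = s3 ⊕ s4 must be 1, so s3 and s4 differ.
Every assignment with s5 = 1 has B = 0; there are 5 such assignment(s).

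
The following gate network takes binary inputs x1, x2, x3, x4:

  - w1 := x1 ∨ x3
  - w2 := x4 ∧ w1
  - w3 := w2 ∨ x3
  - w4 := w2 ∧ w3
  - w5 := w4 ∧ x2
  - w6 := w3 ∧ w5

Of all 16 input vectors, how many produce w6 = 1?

3

w6 = w3 ∧ w5 must be 1, so both w3 = 1 and w5 = 1.
w3 = w2 ∨ x3 must be 1, so at least one of w2, x3 is 1.
Enumerating the 16 input combinations, 3 give w6 = 1 and 13 give w6 = 0.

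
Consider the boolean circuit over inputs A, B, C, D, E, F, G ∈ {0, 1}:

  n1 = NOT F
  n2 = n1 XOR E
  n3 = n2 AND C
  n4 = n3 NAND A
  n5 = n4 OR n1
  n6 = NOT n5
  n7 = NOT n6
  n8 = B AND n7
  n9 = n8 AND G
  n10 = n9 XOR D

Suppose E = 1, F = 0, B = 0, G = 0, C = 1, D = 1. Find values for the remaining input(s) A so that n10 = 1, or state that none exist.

A=0

Check with E = 1, F = 0, B = 0, G = 0, C = 1, D = 1 and A=0:
n1 = NOT F = NOT 0 = 1
n2 = n1 XOR E = 1 XOR 1 = 0
n3 = n2 AND C = 0 AND 1 = 0
n4 = n3 NAND A = 0 NAND 0 = 1
n5 = n4 OR n1 = 1 OR 1 = 1
n6 = NOT n5 = NOT 1 = 0
n7 = NOT n6 = NOT 0 = 1
n8 = B AND n7 = 0 AND 1 = 0
n9 = n8 AND G = 0 AND 0 = 0
n10 = n9 XOR D = 0 XOR 1 = 1
So n10 = 1.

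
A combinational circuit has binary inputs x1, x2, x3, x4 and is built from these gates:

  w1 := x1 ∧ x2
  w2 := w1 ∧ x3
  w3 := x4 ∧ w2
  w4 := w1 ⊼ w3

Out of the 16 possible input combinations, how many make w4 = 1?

15

w4 = w1 ⊼ w3 must be 1, so at least one of w1, w3 is 0.
Enumerating the 16 input combinations, 15 give w4 = 1 and 1 give w4 = 0.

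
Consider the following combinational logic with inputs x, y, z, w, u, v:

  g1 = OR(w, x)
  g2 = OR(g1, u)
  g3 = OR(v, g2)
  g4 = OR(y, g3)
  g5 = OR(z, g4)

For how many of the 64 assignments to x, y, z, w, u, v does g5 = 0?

1

g5 = OR(z, g4) must be 0, so both z = 0 and g4 = 0.
Satisfying assignments:
  x=0, y=0, z=0, w=0, u=0, v=0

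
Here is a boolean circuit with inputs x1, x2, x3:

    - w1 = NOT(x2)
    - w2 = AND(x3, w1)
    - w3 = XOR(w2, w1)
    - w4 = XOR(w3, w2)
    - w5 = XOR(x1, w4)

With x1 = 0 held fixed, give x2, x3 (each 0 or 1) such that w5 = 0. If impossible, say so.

w5 = XOR(x1, w4) must be 0, so x1 and w4 are equal.
Check with x1 = 0 and x2=1, x3=1:
w1 = NOT(x2) = NOT 1 = 0
w2 = AND(x3, w1) = AND(1, 0) = 0
w3 = XOR(w2, w1) = XOR(0, 0) = 0
w4 = XOR(w3, w2) = XOR(0, 0) = 0
w5 = XOR(x1, w4) = XOR(0, 0) = 0
So w5 = 0.

x2=1 x3=1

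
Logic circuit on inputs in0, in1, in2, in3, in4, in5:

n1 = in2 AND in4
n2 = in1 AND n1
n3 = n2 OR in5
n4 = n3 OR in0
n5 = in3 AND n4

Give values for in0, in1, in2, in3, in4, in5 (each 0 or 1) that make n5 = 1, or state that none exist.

n5 = in3 AND n4 must be 1, so both in3 = 1 and n4 = 1.
n4 = n3 OR in0 must be 1, so at least one of n3, in0 is 1.
Check with in0=1, in1=0, in2=1, in3=1, in4=0, in5=0:
n1 = in2 AND in4 = 1 AND 0 = 0
n2 = in1 AND n1 = 0 AND 0 = 0
n3 = n2 OR in5 = 0 OR 0 = 0
n4 = n3 OR in0 = 0 OR 1 = 1
n5 = in3 AND n4 = 1 AND 1 = 1
So n5 = 1 as required.

in0=1, in1=0, in2=1, in3=1, in4=0, in5=0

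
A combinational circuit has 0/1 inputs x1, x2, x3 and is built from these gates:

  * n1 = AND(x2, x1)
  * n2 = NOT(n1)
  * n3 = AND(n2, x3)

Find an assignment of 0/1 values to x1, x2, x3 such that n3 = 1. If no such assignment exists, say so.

x1=0, x2=1, x3=1

n3 = AND(n2, x3) must be 1, so both n2 = 1 and x3 = 1.
n2 = NOT(n1) must be 1, so n1 = 0.
Check with x1=0, x2=1, x3=1:
n1 = AND(x2, x1) = AND(1, 0) = 0
n2 = NOT(n1) = NOT 0 = 1
n3 = AND(n2, x3) = AND(1, 1) = 1
So n3 = 1 as required.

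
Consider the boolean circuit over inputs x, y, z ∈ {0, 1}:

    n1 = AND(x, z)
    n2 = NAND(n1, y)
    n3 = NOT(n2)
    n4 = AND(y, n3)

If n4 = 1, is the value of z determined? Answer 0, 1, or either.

1

n4 = AND(y, n3) must be 1, so both y = 1 and n3 = 1.
Every assignment with n4 = 1 has z = 1; there are 1 such assignment(s).
  x=1, y=1, z=1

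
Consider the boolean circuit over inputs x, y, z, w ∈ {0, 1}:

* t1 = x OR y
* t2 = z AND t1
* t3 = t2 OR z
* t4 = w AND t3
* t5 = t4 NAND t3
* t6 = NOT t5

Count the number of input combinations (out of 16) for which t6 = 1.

t6 = NOT t5 must be 1, so t5 = 0.
t5 = t4 NAND t3 must be 0, so both t4 = 1 and t3 = 1.
Satisfying assignments:
  x=0, y=0, z=1, w=1
  x=0, y=1, z=1, w=1
  x=1, y=0, z=1, w=1
  x=1, y=1, z=1, w=1

4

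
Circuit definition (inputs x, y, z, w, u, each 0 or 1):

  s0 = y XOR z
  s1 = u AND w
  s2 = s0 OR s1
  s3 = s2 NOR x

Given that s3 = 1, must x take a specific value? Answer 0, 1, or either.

0

s3 = s2 NOR x must be 1, so both s2 = 0 and x = 0.
s2 = s0 OR s1 must be 0, so both s0 = 0 and s1 = 0.
s0 = y XOR z must be 0, so y and z are equal.
Every assignment with s3 = 1 has x = 0; there are 6 such assignment(s).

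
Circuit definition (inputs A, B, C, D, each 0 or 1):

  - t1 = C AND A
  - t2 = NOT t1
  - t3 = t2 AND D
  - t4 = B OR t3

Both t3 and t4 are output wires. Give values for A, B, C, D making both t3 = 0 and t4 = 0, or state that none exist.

A=1 B=0 C=1 D=0

Check with A=1 B=0 C=1 D=0:
t1 = C AND A = 1 AND 1 = 1
t2 = NOT t1 = NOT 1 = 0
t3 = t2 AND D = 0 AND 0 = 0
t4 = B OR t3 = 0 OR 0 = 0
So t3 = 0 and t4 = 0.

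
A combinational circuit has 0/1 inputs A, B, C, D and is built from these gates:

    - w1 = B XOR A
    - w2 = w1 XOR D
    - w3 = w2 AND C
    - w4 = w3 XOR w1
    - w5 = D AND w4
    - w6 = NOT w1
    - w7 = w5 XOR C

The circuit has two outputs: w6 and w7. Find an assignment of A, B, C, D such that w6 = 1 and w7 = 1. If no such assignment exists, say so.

Check with A=1, B=1, C=1, D=0:
w1 = B XOR A = 1 XOR 1 = 0
w2 = w1 XOR D = 0 XOR 0 = 0
w3 = w2 AND C = 0 AND 1 = 0
w4 = w3 XOR w1 = 0 XOR 0 = 0
w5 = D AND w4 = 0 AND 0 = 0
w6 = NOT w1 = NOT 0 = 1
w7 = w5 XOR C = 0 XOR 1 = 1
So w6 = 1 and w7 = 1.

A=1, B=1, C=1, D=0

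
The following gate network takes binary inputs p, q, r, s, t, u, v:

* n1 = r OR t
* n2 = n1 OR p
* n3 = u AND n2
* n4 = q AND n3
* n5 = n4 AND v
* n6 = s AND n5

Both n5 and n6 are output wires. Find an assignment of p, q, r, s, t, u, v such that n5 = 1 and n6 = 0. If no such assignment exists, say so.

Check with p=1, q=1, r=1, s=0, t=0, u=1, v=1:
n1 = r OR t = 1 OR 0 = 1
n2 = n1 OR p = 1 OR 1 = 1
n3 = u AND n2 = 1 AND 1 = 1
n4 = q AND n3 = 1 AND 1 = 1
n5 = n4 AND v = 1 AND 1 = 1
n6 = s AND n5 = 0 AND 1 = 0
So n5 = 1 and n6 = 0.

p=1, q=1, r=1, s=0, t=0, u=1, v=1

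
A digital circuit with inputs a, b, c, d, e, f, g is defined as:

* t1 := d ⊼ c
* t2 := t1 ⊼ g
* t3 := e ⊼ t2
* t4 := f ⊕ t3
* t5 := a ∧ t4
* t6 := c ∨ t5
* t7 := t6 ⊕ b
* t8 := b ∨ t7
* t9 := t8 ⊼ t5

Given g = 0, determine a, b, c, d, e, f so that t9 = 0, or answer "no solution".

a=1 b=0 c=1 d=1 e=1 f=1

t9 = t8 ⊼ t5 must be 0, so both t8 = 1 and t5 = 1.
t8 = b ∨ t7 must be 1, so at least one of b, t7 is 1.
Check with g = 0 and a=1, b=0, c=1, d=1, e=1, f=1:
t1 = d ⊼ c = 1 ⊼ 1 = 0
t2 = t1 ⊼ g = 0 ⊼ 0 = 1
t3 = e ⊼ t2 = 1 ⊼ 1 = 0
t4 = f ⊕ t3 = 1 ⊕ 0 = 1
t5 = a ∧ t4 = 1 ∧ 1 = 1
t6 = c ∨ t5 = 1 ∨ 1 = 1
t7 = t6 ⊕ b = 1 ⊕ 0 = 1
t8 = b ∨ t7 = 0 ∨ 1 = 1
t9 = t8 ⊼ t5 = 1 ⊼ 1 = 0
So t9 = 0.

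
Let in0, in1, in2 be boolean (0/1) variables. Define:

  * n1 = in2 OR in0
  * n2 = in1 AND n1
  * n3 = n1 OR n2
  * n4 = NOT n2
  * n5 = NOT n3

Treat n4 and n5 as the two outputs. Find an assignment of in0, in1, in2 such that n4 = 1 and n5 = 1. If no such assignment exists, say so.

in0=0, in1=1, in2=0

Check with in0=0, in1=1, in2=0:
n1 = in2 OR in0 = 0 OR 0 = 0
n2 = in1 AND n1 = 1 AND 0 = 0
n3 = n1 OR n2 = 0 OR 0 = 0
n4 = NOT n2 = NOT 0 = 1
n5 = NOT n3 = NOT 0 = 1
So n4 = 1 and n5 = 1.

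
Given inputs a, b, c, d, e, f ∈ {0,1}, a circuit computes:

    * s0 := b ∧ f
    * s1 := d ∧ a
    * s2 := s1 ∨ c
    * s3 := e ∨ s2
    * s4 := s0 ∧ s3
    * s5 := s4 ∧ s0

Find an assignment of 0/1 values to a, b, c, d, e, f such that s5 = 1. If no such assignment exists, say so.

s5 = s4 ∧ s0 must be 1, so both s4 = 1 and s0 = 1.
Check with a=1, b=1, c=1, d=0, e=0, f=1:
s0 = b ∧ f = 1 ∧ 1 = 1
s1 = d ∧ a = 0 ∧ 1 = 0
s2 = s1 ∨ c = 0 ∨ 1 = 1
s3 = e ∨ s2 = 0 ∨ 1 = 1
s4 = s0 ∧ s3 = 1 ∧ 1 = 1
s5 = s4 ∧ s0 = 1 ∧ 1 = 1
So s5 = 1 as required.

a=1, b=1, c=1, d=0, e=0, f=1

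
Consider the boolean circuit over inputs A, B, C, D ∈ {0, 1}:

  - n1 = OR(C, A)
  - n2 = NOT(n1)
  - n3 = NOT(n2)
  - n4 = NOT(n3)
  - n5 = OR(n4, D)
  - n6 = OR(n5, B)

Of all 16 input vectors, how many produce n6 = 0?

3

n6 = OR(n5, B) must be 0, so both n5 = 0 and B = 0.
n5 = OR(n4, D) must be 0, so both n4 = 0 and D = 0.
n4 = NOT(n3) must be 0, so n3 = 1.
Satisfying assignments:
  A=0, B=0, C=1, D=0
  A=1, B=0, C=0, D=0
  A=1, B=0, C=1, D=0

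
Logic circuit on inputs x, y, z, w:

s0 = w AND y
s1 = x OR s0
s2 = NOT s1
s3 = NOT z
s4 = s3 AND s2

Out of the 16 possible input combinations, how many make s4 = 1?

3

s4 = s3 AND s2 must be 1, so both s3 = 1 and s2 = 1.
s3 = NOT z must be 1, so z = 0.
s2 = NOT s1 must be 1, so s1 = 0.
Satisfying assignments:
  x=0, y=0, z=0, w=0
  x=0, y=0, z=0, w=1
  x=0, y=1, z=0, w=0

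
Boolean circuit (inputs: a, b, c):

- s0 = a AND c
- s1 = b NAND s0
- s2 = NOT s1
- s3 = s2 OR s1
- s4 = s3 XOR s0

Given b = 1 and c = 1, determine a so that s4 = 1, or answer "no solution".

s4 = s3 XOR s0 must be 1, so s3 and s0 differ.
Check with b = 1 and c = 1 and a=0:
s0 = a AND c = 0 AND 1 = 0
s1 = b NAND s0 = 1 NAND 0 = 1
s2 = NOT s1 = NOT 1 = 0
s3 = s2 OR s1 = 0 OR 1 = 1
s4 = s3 XOR s0 = 1 XOR 0 = 1
So s4 = 1.

a=0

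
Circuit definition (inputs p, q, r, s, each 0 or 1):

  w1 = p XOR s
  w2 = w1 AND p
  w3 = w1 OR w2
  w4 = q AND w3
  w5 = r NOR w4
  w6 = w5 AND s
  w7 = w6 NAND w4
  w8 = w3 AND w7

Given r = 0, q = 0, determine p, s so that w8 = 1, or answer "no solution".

w8 = w3 AND w7 must be 1, so both w3 = 1 and w7 = 1.
w3 = w1 OR w2 must be 1, so at least one of w1, w2 is 1.
Check with r = 0, q = 0 and p=0, s=1:
w1 = p XOR s = 0 XOR 1 = 1
w2 = w1 AND p = 1 AND 0 = 0
w3 = w1 OR w2 = 1 OR 0 = 1
w4 = q AND w3 = 0 AND 1 = 0
w5 = r NOR w4 = 0 NOR 0 = 1
w6 = w5 AND s = 1 AND 1 = 1
w7 = w6 NAND w4 = 1 NAND 0 = 1
w8 = w3 AND w7 = 1 AND 1 = 1
So w8 = 1.

p=0, s=1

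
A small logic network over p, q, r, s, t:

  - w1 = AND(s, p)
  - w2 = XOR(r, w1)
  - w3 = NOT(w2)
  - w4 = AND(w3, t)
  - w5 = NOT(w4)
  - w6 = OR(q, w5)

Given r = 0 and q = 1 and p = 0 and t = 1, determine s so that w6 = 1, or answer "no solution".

Check with r = 0 and q = 1 and p = 0 and t = 1 and s=1:
w1 = AND(s, p) = AND(1, 0) = 0
w2 = XOR(r, w1) = XOR(0, 0) = 0
w3 = NOT(w2) = NOT 0 = 1
w4 = AND(w3, t) = AND(1, 1) = 1
w5 = NOT(w4) = NOT 1 = 0
w6 = OR(q, w5) = OR(1, 0) = 1
So w6 = 1.

s=1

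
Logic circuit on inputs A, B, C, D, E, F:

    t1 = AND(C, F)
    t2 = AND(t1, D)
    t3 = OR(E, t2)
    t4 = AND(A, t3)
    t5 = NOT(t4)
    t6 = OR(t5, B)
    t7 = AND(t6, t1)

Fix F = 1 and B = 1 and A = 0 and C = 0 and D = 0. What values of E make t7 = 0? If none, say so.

t7 = AND(t6, t1) must be 0, so at least one of t6, t1 is 0.
Check with F = 1 and B = 1 and A = 0 and C = 0 and D = 0 and E=1:
t1 = AND(C, F) = AND(0, 1) = 0
t2 = AND(t1, D) = AND(0, 0) = 0
t3 = OR(E, t2) = OR(1, 0) = 1
t4 = AND(A, t3) = AND(0, 1) = 0
t5 = NOT(t4) = NOT 0 = 1
t6 = OR(t5, B) = OR(1, 1) = 1
t7 = AND(t6, t1) = AND(1, 0) = 0
So t7 = 0.

E=1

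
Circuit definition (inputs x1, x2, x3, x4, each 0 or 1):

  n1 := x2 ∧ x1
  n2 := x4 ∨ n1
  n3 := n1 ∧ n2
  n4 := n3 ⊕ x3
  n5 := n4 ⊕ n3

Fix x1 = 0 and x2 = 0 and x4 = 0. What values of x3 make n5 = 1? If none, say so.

x3=1

Check with x1 = 0 and x2 = 0 and x4 = 0 and x3=1:
n1 = x2 ∧ x1 = 0 ∧ 0 = 0
n2 = x4 ∨ n1 = 0 ∨ 0 = 0
n3 = n1 ∧ n2 = 0 ∧ 0 = 0
n4 = n3 ⊕ x3 = 0 ⊕ 1 = 1
n5 = n4 ⊕ n3 = 1 ⊕ 0 = 1
So n5 = 1.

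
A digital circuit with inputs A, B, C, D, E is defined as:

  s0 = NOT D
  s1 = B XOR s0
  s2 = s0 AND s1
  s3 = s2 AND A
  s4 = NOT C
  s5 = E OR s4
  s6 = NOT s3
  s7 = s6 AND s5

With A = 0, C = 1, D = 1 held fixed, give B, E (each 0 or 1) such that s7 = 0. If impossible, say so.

B=1, E=0

Check with A = 0, C = 1, D = 1 and B=1, E=0:
s0 = NOT D = NOT 1 = 0
s1 = B XOR s0 = 1 XOR 0 = 1
s2 = s0 AND s1 = 0 AND 1 = 0
s3 = s2 AND A = 0 AND 0 = 0
s4 = NOT C = NOT 1 = 0
s5 = E OR s4 = 0 OR 0 = 0
s6 = NOT s3 = NOT 0 = 1
s7 = s6 AND s5 = 1 AND 0 = 0
So s7 = 0.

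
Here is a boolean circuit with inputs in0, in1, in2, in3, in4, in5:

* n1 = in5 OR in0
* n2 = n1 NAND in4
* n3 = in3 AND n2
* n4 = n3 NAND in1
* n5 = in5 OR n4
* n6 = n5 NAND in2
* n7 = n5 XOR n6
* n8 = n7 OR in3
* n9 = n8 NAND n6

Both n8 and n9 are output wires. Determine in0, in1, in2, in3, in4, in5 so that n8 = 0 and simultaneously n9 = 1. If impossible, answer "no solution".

in0=1 in1=0 in2=0 in3=0 in4=1 in5=0

Check with in0=1 in1=0 in2=0 in3=0 in4=1 in5=0:
n1 = in5 OR in0 = 0 OR 1 = 1
n2 = n1 NAND in4 = 1 NAND 1 = 0
n3 = in3 AND n2 = 0 AND 0 = 0
n4 = n3 NAND in1 = 0 NAND 0 = 1
n5 = in5 OR n4 = 0 OR 1 = 1
n6 = n5 NAND in2 = 1 NAND 0 = 1
n7 = n5 XOR n6 = 1 XOR 1 = 0
n8 = n7 OR in3 = 0 OR 0 = 0
n9 = n8 NAND n6 = 0 NAND 1 = 1
So n8 = 0 and n9 = 1.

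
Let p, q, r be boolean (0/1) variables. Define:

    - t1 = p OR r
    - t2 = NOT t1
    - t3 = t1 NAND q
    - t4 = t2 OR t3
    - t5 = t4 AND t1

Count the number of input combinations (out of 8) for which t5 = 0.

t5 = t4 AND t1 must be 0, so at least one of t4, t1 is 0.
Satisfying assignments:
  p=0, q=0, r=0
  p=0, q=1, r=0
  p=0, q=1, r=1
  p=1, q=1, r=0
  p=1, q=1, r=1

5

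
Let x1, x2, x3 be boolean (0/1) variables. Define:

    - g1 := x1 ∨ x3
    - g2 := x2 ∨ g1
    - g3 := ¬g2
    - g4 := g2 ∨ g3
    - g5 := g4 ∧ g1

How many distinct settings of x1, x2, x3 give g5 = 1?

6

g5 = g4 ∧ g1 must be 1, so both g4 = 1 and g1 = 1.
Enumerating the 8 input combinations, 6 give g5 = 1 and 2 give g5 = 0.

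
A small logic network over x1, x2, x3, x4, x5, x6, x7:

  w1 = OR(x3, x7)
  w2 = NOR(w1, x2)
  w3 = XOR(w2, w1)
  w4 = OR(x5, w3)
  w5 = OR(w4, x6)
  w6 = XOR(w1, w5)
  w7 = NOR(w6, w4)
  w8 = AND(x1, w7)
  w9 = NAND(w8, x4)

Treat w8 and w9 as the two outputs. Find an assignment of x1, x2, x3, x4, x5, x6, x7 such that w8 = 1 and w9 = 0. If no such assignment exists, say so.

Check with x1=1 x2=1 x3=0 x4=1 x5=0 x6=0 x7=0:
w1 = OR(x3, x7) = OR(0, 0) = 0
w2 = NOR(w1, x2) = NOR(0, 1) = 0
w3 = XOR(w2, w1) = XOR(0, 0) = 0
w4 = OR(x5, w3) = OR(0, 0) = 0
w5 = OR(w4, x6) = OR(0, 0) = 0
w6 = XOR(w1, w5) = XOR(0, 0) = 0
w7 = NOR(w6, w4) = NOR(0, 0) = 1
w8 = AND(x1, w7) = AND(1, 1) = 1
w9 = NAND(w8, x4) = NAND(1, 1) = 0
So w8 = 1 and w9 = 0.

x1=1 x2=1 x3=0 x4=1 x5=0 x6=0 x7=0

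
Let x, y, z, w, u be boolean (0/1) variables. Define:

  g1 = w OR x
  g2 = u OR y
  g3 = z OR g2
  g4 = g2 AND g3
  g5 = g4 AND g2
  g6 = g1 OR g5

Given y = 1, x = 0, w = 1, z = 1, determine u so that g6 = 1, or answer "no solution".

g6 = g1 OR g5 must be 1, so at least one of g1, g5 is 1.
Check with y = 1, x = 0, w = 1, z = 1 and u=1:
g1 = w OR x = 1 OR 0 = 1
g2 = u OR y = 1 OR 1 = 1
g3 = z OR g2 = 1 OR 1 = 1
g4 = g2 AND g3 = 1 AND 1 = 1
g5 = g4 AND g2 = 1 AND 1 = 1
g6 = g1 OR g5 = 1 OR 1 = 1
So g6 = 1.

u=1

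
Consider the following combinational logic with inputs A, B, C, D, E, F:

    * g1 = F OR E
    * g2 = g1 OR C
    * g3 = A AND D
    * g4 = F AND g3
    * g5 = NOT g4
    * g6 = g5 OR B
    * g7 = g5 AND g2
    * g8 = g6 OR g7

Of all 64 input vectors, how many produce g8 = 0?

4

g8 = g6 OR g7 must be 0, so both g6 = 0 and g7 = 0.
g6 = g5 OR B must be 0, so both g5 = 0 and B = 0.
g7 = g5 AND g2 must be 0, so at least one of g5, g2 is 0.
Satisfying assignments:
  A=1, B=0, C=0, D=1, E=0, F=1
  A=1, B=0, C=0, D=1, E=1, F=1
  A=1, B=0, C=1, D=1, E=0, F=1
  A=1, B=0, C=1, D=1, E=1, F=1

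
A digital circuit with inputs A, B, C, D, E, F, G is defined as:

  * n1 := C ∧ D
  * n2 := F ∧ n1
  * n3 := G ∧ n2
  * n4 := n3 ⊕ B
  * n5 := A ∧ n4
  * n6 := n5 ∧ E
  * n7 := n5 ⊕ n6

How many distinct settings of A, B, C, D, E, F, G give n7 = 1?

16

n7 = n5 ⊕ n6 must be 1, so n5 and n6 differ.
Enumerating the 128 input combinations, 16 give n7 = 1 and 112 give n7 = 0.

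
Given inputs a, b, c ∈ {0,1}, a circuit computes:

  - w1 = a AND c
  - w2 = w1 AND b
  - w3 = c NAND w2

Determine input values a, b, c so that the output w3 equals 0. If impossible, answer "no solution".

Check with a=1 b=1 c=1:
w1 = a AND c = 1 AND 1 = 1
w2 = w1 AND b = 1 AND 1 = 1
w3 = c NAND w2 = 1 NAND 1 = 0
So w3 = 0 as required.

a=1 b=1 c=1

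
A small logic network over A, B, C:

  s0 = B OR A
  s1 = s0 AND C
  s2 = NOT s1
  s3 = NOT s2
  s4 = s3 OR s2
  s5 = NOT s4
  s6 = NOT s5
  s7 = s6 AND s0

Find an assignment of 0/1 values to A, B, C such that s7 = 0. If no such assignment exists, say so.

Check with A=0, B=0, C=1:
s0 = B OR A = 0 OR 0 = 0
s1 = s0 AND C = 0 AND 1 = 0
s2 = NOT s1 = NOT 0 = 1
s3 = NOT s2 = NOT 1 = 0
s4 = s3 OR s2 = 0 OR 1 = 1
s5 = NOT s4 = NOT 1 = 0
s6 = NOT s5 = NOT 0 = 1
s7 = s6 AND s0 = 1 AND 0 = 0
So s7 = 0 as required.

A=0, B=0, C=1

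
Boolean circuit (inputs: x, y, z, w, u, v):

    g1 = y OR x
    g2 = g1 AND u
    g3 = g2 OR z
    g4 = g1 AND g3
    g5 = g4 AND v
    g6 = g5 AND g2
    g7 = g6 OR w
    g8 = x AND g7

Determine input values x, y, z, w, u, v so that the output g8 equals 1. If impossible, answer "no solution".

g8 = x AND g7 must be 1, so both x = 1 and g7 = 1.
g7 = g6 OR w must be 1, so at least one of g6, w is 1.
Check with x=1, y=1, z=1, w=1, u=0, v=1:
g1 = y OR x = 1 OR 1 = 1
g2 = g1 AND u = 1 AND 0 = 0
g3 = g2 OR z = 0 OR 1 = 1
g4 = g1 AND g3 = 1 AND 1 = 1
g5 = g4 AND v = 1 AND 1 = 1
g6 = g5 AND g2 = 1 AND 0 = 0
g7 = g6 OR w = 0 OR 1 = 1
g8 = x AND g7 = 1 AND 1 = 1
So g8 = 1 as required.

x=1, y=1, z=1, w=1, u=0, v=1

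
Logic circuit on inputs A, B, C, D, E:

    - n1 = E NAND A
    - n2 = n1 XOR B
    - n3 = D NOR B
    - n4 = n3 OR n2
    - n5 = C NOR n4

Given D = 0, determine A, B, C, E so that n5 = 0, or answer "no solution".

n5 = C NOR n4 must be 0, so at least one of C, n4 is 1.
Check with D = 0 and A=1, B=1, C=1, E=0:
n1 = E NAND A = 0 NAND 1 = 1
n2 = n1 XOR B = 1 XOR 1 = 0
n3 = D NOR B = 0 NOR 1 = 0
n4 = n3 OR n2 = 0 OR 0 = 0
n5 = C NOR n4 = 1 NOR 0 = 0
So n5 = 0.

A=1, B=1, C=1, E=0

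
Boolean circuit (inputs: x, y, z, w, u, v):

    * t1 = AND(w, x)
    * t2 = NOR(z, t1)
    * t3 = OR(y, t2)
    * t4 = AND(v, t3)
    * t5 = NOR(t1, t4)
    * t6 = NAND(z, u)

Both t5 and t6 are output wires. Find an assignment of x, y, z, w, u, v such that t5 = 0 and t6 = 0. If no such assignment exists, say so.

Check with x=0 y=1 z=1 w=0 u=1 v=1:
t1 = AND(w, x) = AND(0, 0) = 0
t2 = NOR(z, t1) = NOR(1, 0) = 0
t3 = OR(y, t2) = OR(1, 0) = 1
t4 = AND(v, t3) = AND(1, 1) = 1
t5 = NOR(t1, t4) = NOR(0, 1) = 0
t6 = NAND(z, u) = NAND(1, 1) = 0
So t5 = 0 and t6 = 0.

x=0 y=1 z=1 w=0 u=1 v=1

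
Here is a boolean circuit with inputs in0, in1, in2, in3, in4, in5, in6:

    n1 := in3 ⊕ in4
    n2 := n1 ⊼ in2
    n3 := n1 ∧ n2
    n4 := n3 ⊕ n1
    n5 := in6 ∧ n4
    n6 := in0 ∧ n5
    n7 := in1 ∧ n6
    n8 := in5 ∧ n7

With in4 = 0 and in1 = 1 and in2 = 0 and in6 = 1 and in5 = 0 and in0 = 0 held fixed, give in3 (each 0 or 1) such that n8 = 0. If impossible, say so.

in3=0

Check with in4 = 0 and in1 = 1 and in2 = 0 and in6 = 1 and in5 = 0 and in0 = 0 and in3=0:
n1 = in3 ⊕ in4 = 0 ⊕ 0 = 0
n2 = n1 ⊼ in2 = 0 ⊼ 0 = 1
n3 = n1 ∧ n2 = 0 ∧ 1 = 0
n4 = n3 ⊕ n1 = 0 ⊕ 0 = 0
n5 = in6 ∧ n4 = 1 ∧ 0 = 0
n6 = in0 ∧ n5 = 0 ∧ 0 = 0
n7 = in1 ∧ n6 = 1 ∧ 0 = 0
n8 = in5 ∧ n7 = 0 ∧ 0 = 0
So n8 = 0.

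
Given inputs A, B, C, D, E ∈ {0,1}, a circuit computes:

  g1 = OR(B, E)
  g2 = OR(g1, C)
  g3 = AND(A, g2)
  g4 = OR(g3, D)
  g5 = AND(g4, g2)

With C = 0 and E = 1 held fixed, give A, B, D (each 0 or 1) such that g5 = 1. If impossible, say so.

Check with C = 0 and E = 1 and A=1, B=0, D=1:
g1 = OR(B, E) = OR(0, 1) = 1
g2 = OR(g1, C) = OR(1, 0) = 1
g3 = AND(A, g2) = AND(1, 1) = 1
g4 = OR(g3, D) = OR(1, 1) = 1
g5 = AND(g4, g2) = AND(1, 1) = 1
So g5 = 1.

A=1, B=0, D=1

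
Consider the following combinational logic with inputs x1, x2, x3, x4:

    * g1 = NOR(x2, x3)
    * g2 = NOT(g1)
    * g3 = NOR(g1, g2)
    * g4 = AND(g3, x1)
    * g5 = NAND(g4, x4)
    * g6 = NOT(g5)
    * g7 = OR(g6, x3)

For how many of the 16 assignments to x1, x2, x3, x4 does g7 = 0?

8

g7 = OR(g6, x3) must be 0, so both g6 = 0 and x3 = 0.
Enumerating the 16 input combinations, 8 give g7 = 0 and 8 give g7 = 1.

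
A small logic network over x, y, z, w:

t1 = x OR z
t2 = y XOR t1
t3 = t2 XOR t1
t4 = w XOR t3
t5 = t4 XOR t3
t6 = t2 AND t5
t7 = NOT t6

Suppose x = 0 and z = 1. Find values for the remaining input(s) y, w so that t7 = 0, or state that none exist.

Check with x = 0 and z = 1 and y=0, w=1:
t1 = x OR z = 0 OR 1 = 1
t2 = y XOR t1 = 0 XOR 1 = 1
t3 = t2 XOR t1 = 1 XOR 1 = 0
t4 = w XOR t3 = 1 XOR 0 = 1
t5 = t4 XOR t3 = 1 XOR 0 = 1
t6 = t2 AND t5 = 1 AND 1 = 1
t7 = NOT t6 = NOT 1 = 0
So t7 = 0.

y=0 w=1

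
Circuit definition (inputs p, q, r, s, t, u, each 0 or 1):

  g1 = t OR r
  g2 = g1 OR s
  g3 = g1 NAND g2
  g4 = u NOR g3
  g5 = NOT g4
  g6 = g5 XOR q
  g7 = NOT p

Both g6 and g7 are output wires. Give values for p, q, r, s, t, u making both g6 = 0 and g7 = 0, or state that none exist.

p=1, q=0, r=0, s=1, t=1, u=0

Check with p=1, q=0, r=0, s=1, t=1, u=0:
g1 = t OR r = 1 OR 0 = 1
g2 = g1 OR s = 1 OR 1 = 1
g3 = g1 NAND g2 = 1 NAND 1 = 0
g4 = u NOR g3 = 0 NOR 0 = 1
g5 = NOT g4 = NOT 1 = 0
g6 = g5 XOR q = 0 XOR 0 = 0
g7 = NOT p = NOT 1 = 0
So g6 = 0 and g7 = 0.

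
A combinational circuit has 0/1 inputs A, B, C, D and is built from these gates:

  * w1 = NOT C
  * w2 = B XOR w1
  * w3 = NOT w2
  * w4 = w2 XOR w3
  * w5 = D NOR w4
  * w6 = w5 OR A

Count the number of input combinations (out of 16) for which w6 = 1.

w6 = w5 OR A must be 1, so at least one of w5, A is 1.
Enumerating the 16 input combinations, 8 give w6 = 1 and 8 give w6 = 0.

8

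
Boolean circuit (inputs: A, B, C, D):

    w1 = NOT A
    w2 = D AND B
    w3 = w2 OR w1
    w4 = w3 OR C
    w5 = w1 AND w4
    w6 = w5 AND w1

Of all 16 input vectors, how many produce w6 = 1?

w6 = w5 AND w1 must be 1, so both w5 = 1 and w1 = 1.
Enumerating the 16 input combinations, 8 give w6 = 1 and 8 give w6 = 0.

8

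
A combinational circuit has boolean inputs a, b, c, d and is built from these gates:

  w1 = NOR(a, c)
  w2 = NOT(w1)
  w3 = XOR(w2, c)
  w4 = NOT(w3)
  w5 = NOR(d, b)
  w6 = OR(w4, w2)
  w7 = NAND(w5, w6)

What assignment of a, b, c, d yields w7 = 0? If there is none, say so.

w7 = NAND(w5, w6) must be 0, so both w5 = 1 and w6 = 1.
w5 = NOR(d, b) must be 1, so both d = 0 and b = 0.
Check with a=1, b=0, c=1, d=0:
w1 = NOR(a, c) = NOR(1, 1) = 0
w2 = NOT(w1) = NOT 0 = 1
w3 = XOR(w2, c) = XOR(1, 1) = 0
w4 = NOT(w3) = NOT 0 = 1
w5 = NOR(d, b) = NOR(0, 0) = 1
w6 = OR(w4, w2) = OR(1, 1) = 1
w7 = NAND(w5, w6) = NAND(1, 1) = 0
So w7 = 0 as required.

a=1, b=0, c=1, d=0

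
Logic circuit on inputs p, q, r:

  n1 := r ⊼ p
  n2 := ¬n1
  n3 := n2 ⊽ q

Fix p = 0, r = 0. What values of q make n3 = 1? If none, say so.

q=0

n3 = n2 ⊽ q must be 1, so both n2 = 0 and q = 0.
n2 = ¬n1 must be 0, so n1 = 1.
Check with p = 0, r = 0 and q=0:
n1 = r ⊼ p = 0 ⊼ 0 = 1
n2 = ¬n1 = ¬1 = 0
n3 = n2 ⊽ q = 0 ⊽ 0 = 1
So n3 = 1.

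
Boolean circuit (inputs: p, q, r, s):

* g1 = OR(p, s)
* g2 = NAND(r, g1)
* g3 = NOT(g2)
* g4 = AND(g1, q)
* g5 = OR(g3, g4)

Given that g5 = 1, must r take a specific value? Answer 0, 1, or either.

Both values of r occur among assignments with g5 = 1:
  r=0: p=0, q=1, r=0, s=1
  r=1: p=0, q=0, r=1, s=1

either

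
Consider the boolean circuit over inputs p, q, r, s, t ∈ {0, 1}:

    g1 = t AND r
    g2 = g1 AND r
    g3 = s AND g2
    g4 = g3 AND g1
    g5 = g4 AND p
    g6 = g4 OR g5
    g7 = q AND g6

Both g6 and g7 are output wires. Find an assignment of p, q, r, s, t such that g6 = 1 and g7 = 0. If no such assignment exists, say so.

p=0, q=0, r=1, s=1, t=1

Check with p=0, q=0, r=1, s=1, t=1:
g1 = t AND r = 1 AND 1 = 1
g2 = g1 AND r = 1 AND 1 = 1
g3 = s AND g2 = 1 AND 1 = 1
g4 = g3 AND g1 = 1 AND 1 = 1
g5 = g4 AND p = 1 AND 0 = 0
g6 = g4 OR g5 = 1 OR 0 = 1
g7 = q AND g6 = 0 AND 1 = 0
So g6 = 1 and g7 = 0.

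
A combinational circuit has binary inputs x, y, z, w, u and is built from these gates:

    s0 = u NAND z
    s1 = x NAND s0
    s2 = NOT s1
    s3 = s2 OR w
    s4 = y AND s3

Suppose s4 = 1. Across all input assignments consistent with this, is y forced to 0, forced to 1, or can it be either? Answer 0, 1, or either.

s4 = y AND s3 must be 1, so both y = 1 and s3 = 1.
s3 = s2 OR w must be 1, so at least one of s2, w is 1.
Every assignment with s4 = 1 has y = 1; there are 11 such assignment(s).

1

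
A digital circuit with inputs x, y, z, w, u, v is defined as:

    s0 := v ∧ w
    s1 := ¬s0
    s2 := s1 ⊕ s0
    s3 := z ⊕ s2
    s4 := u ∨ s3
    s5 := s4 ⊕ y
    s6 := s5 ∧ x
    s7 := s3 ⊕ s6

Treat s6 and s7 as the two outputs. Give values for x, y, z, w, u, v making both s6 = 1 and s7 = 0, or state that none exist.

x=1, y=0, z=0, w=1, u=0, v=1

Check with x=1, y=0, z=0, w=1, u=0, v=1:
s0 = v ∧ w = 1 ∧ 1 = 1
s1 = ¬s0 = ¬1 = 0
s2 = s1 ⊕ s0 = 0 ⊕ 1 = 1
s3 = z ⊕ s2 = 0 ⊕ 1 = 1
s4 = u ∨ s3 = 0 ∨ 1 = 1
s5 = s4 ⊕ y = 1 ⊕ 0 = 1
s6 = s5 ∧ x = 1 ∧ 1 = 1
s7 = s3 ⊕ s6 = 1 ⊕ 1 = 0
So s6 = 1 and s7 = 0.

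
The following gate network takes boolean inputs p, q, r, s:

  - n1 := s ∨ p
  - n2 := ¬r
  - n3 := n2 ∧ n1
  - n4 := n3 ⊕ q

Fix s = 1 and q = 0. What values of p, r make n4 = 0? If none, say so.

p=1, r=1

Check with s = 1 and q = 0 and p=1, r=1:
n1 = s ∨ p = 1 ∨ 1 = 1
n2 = ¬r = ¬1 = 0
n3 = n2 ∧ n1 = 0 ∧ 1 = 0
n4 = n3 ⊕ q = 0 ⊕ 0 = 0
So n4 = 0.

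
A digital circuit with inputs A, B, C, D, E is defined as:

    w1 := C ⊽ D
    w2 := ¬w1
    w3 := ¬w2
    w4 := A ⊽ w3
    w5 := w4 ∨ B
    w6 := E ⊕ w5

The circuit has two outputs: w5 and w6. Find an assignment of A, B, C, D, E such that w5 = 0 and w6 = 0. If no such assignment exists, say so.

Check with A=1, B=0, C=0, D=0, E=0:
w1 = C ⊽ D = 0 ⊽ 0 = 1
w2 = ¬w1 = ¬1 = 0
w3 = ¬w2 = ¬0 = 1
w4 = A ⊽ w3 = 1 ⊽ 1 = 0
w5 = w4 ∨ B = 0 ∨ 0 = 0
w6 = E ⊕ w5 = 0 ⊕ 0 = 0
So w5 = 0 and w6 = 0.

A=1, B=0, C=0, D=0, E=0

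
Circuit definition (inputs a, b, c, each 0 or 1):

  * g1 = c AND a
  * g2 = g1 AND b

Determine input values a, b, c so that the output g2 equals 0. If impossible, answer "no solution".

g2 = g1 AND b must be 0, so at least one of g1, b is 0.
Check with a=0, b=0, c=1:
g1 = c AND a = 1 AND 0 = 0
g2 = g1 AND b = 0 AND 0 = 0
So g2 = 0 as required.

a=0, b=0, c=1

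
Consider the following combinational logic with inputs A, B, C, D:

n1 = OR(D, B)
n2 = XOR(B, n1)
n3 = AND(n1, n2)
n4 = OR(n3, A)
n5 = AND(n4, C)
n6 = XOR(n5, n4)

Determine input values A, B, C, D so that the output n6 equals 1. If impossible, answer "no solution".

A=0, B=0, C=0, D=1

Check with A=0, B=0, C=0, D=1:
n1 = OR(D, B) = OR(1, 0) = 1
n2 = XOR(B, n1) = XOR(0, 1) = 1
n3 = AND(n1, n2) = AND(1, 1) = 1
n4 = OR(n3, A) = OR(1, 0) = 1
n5 = AND(n4, C) = AND(1, 0) = 0
n6 = XOR(n5, n4) = XOR(0, 1) = 1
So n6 = 1 as required.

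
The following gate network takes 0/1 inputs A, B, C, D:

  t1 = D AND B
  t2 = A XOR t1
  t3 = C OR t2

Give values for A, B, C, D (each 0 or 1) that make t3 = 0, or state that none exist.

t3 = C OR t2 must be 0, so both C = 0 and t2 = 0.
t2 = A XOR t1 must be 0, so A and t1 are equal.
Check with A=1 B=1 C=0 D=1:
t1 = D AND B = 1 AND 1 = 1
t2 = A XOR t1 = 1 XOR 1 = 0
t3 = C OR t2 = 0 OR 0 = 0
So t3 = 0 as required.

A=1 B=1 C=0 D=1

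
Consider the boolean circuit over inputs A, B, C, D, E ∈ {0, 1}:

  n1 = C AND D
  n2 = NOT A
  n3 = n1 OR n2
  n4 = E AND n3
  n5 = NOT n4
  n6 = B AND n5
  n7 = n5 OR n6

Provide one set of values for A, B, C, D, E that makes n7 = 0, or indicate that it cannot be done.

n7 = n5 OR n6 must be 0, so both n5 = 0 and n6 = 0.
Check with A=0, B=1, C=0, D=1, E=1:
n1 = C AND D = 0 AND 1 = 0
n2 = NOT A = NOT 0 = 1
n3 = n1 OR n2 = 0 OR 1 = 1
n4 = E AND n3 = 1 AND 1 = 1
n5 = NOT n4 = NOT 1 = 0
n6 = B AND n5 = 1 AND 0 = 0
n7 = n5 OR n6 = 0 OR 0 = 0
So n7 = 0 as required.

A=0, B=1, C=0, D=1, E=1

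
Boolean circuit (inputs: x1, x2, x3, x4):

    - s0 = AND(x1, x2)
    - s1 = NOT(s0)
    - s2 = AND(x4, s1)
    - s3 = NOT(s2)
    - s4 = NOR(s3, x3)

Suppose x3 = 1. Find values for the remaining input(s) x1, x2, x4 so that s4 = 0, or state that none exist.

s4 = NOR(s3, x3) must be 0, so at least one of s3, x3 is 1.
Check with x3 = 1 and x1=0, x2=1, x4=0:
s0 = AND(x1, x2) = AND(0, 1) = 0
s1 = NOT(s0) = NOT 0 = 1
s2 = AND(x4, s1) = AND(0, 1) = 0
s3 = NOT(s2) = NOT 0 = 1
s4 = NOR(s3, x3) = NOR(1, 1) = 0
So s4 = 0.

x1=0 x2=1 x4=0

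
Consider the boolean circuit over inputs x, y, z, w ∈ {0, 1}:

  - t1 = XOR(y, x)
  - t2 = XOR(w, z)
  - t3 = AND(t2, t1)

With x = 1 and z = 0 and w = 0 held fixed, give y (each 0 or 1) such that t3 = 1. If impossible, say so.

With x = 1 and z = 0 and w = 0 fixed, none of the 2 settings of y give t3 = 1.
For example, with y=1:
t1 = XOR(y, x) = XOR(1, 1) = 0
t2 = XOR(w, z) = XOR(0, 0) = 0
t3 = AND(t2, t1) = AND(0, 0) = 0
giving t3 = 0 ≠ 1.

no solution exists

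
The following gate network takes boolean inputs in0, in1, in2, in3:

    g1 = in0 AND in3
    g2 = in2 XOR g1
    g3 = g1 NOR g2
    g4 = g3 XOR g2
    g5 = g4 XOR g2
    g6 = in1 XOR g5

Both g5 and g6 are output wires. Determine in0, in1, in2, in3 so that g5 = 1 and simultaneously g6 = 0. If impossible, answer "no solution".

in0=0, in1=1, in2=0, in3=1

Check with in0=0, in1=1, in2=0, in3=1:
g1 = in0 AND in3 = 0 AND 1 = 0
g2 = in2 XOR g1 = 0 XOR 0 = 0
g3 = g1 NOR g2 = 0 NOR 0 = 1
g4 = g3 XOR g2 = 1 XOR 0 = 1
g5 = g4 XOR g2 = 1 XOR 0 = 1
g6 = in1 XOR g5 = 1 XOR 1 = 0
So g5 = 1 and g6 = 0.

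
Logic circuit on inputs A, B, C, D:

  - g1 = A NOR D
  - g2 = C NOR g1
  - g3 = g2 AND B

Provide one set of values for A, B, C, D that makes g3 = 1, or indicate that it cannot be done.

A=1, B=1, C=0, D=1

g3 = g2 AND B must be 1, so both g2 = 1 and B = 1.
Check with A=1, B=1, C=0, D=1:
g1 = A NOR D = 1 NOR 1 = 0
g2 = C NOR g1 = 0 NOR 0 = 1
g3 = g2 AND B = 1 AND 1 = 1
So g3 = 1 as required.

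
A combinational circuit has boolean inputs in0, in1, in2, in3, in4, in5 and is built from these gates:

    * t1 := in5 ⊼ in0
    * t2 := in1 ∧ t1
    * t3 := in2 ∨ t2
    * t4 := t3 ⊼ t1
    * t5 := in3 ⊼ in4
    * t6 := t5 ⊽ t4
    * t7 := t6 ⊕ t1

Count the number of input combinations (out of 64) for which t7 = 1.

39

t7 = t6 ⊕ t1 must be 1, so t6 and t1 differ.
Enumerating the 64 input combinations, 39 give t7 = 1 and 25 give t7 = 0.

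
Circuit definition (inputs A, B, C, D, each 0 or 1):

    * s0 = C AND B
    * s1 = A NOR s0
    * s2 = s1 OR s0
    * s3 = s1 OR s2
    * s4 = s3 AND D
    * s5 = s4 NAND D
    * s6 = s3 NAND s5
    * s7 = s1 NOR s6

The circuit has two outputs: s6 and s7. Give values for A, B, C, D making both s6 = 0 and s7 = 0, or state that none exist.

Check with A=0 B=0 C=0 D=0:
s0 = C AND B = 0 AND 0 = 0
s1 = A NOR s0 = 0 NOR 0 = 1
s2 = s1 OR s0 = 1 OR 0 = 1
s3 = s1 OR s2 = 1 OR 1 = 1
s4 = s3 AND D = 1 AND 0 = 0
s5 = s4 NAND D = 0 NAND 0 = 1
s6 = s3 NAND s5 = 1 NAND 1 = 0
s7 = s1 NOR s6 = 1 NOR 0 = 0
So s6 = 0 and s7 = 0.

A=0 B=0 C=0 D=0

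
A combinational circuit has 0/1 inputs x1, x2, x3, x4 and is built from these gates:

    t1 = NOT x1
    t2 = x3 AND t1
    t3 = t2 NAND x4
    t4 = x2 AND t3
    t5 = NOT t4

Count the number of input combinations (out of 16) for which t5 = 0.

7

t5 = NOT t4 must be 0, so t4 = 1.
t4 = x2 AND t3 must be 1, so both x2 = 1 and t3 = 1.
t3 = t2 NAND x4 must be 1, so at least one of t2, x4 is 0.
Enumerating the 16 input combinations, 7 give t5 = 0 and 9 give t5 = 1.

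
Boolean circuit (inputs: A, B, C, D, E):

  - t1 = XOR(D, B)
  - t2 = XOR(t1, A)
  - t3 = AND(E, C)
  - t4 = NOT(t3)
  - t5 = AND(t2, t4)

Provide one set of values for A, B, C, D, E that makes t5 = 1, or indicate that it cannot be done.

A=1, B=1, C=0, D=1, E=0

t5 = AND(t2, t4) must be 1, so both t2 = 1 and t4 = 1.
Check with A=1, B=1, C=0, D=1, E=0:
t1 = XOR(D, B) = XOR(1, 1) = 0
t2 = XOR(t1, A) = XOR(0, 1) = 1
t3 = AND(E, C) = AND(0, 0) = 0
t4 = NOT(t3) = NOT 0 = 1
t5 = AND(t2, t4) = AND(1, 1) = 1
So t5 = 1 as required.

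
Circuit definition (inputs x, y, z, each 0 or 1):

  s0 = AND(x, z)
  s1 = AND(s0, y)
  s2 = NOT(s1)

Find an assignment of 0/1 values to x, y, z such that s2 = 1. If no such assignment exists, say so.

x=1 y=0 z=1

s2 = NOT(s1) must be 1, so s1 = 0.
s1 = AND(s0, y) must be 0, so at least one of s0, y is 0.
Check with x=1 y=0 z=1:
s0 = AND(x, z) = AND(1, 1) = 1
s1 = AND(s0, y) = AND(1, 0) = 0
s2 = NOT(s1) = NOT 0 = 1
So s2 = 1 as required.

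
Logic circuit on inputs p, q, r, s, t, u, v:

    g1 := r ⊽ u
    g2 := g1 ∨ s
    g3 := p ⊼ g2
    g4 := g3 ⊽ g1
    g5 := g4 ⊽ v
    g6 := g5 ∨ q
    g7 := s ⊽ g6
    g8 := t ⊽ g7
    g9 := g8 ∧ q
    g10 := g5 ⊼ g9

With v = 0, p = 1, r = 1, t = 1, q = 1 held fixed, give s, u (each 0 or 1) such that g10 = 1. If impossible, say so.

s=0, u=0

g10 = g5 ⊼ g9 must be 1, so at least one of g5, g9 is 0.
Check with v = 0, p = 1, r = 1, t = 1, q = 1 and s=0, u=0:
g1 = r ⊽ u = 1 ⊽ 0 = 0
g2 = g1 ∨ s = 0 ∨ 0 = 0
g3 = p ⊼ g2 = 1 ⊼ 0 = 1
g4 = g3 ⊽ g1 = 1 ⊽ 0 = 0
g5 = g4 ⊽ v = 0 ⊽ 0 = 1
g6 = g5 ∨ q = 1 ∨ 1 = 1
g7 = s ⊽ g6 = 0 ⊽ 1 = 0
g8 = t ⊽ g7 = 1 ⊽ 0 = 0
g9 = g8 ∧ q = 0 ∧ 1 = 0
g10 = g5 ⊼ g9 = 1 ⊼ 0 = 1
So g10 = 1.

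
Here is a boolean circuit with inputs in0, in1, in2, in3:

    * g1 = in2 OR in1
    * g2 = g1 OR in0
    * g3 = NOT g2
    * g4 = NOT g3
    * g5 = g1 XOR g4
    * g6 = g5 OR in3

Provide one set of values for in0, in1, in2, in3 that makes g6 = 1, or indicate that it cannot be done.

Check with in0=1 in1=0 in2=0 in3=1:
g1 = in2 OR in1 = 0 OR 0 = 0
g2 = g1 OR in0 = 0 OR 1 = 1
g3 = NOT g2 = NOT 1 = 0
g4 = NOT g3 = NOT 0 = 1
g5 = g1 XOR g4 = 0 XOR 1 = 1
g6 = g5 OR in3 = 1 OR 1 = 1
So g6 = 1 as required.

in0=1 in1=0 in2=0 in3=1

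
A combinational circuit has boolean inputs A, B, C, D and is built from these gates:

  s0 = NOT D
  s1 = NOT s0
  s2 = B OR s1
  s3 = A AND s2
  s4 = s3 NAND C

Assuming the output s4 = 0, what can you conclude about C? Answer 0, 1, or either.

s4 = s3 NAND C must be 0, so both s3 = 1 and C = 1.
Every assignment with s4 = 0 has C = 1; there are 3 such assignment(s).
  A=1, B=0, C=1, D=1
  A=1, B=1, C=1, D=0
  A=1, B=1, C=1, D=1

1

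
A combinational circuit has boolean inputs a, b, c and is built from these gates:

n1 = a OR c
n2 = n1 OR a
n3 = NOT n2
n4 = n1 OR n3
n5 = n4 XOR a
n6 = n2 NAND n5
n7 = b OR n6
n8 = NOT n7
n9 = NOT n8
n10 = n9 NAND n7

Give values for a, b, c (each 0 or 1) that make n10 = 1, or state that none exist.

a=0 b=0 c=1

n10 = n9 NAND n7 must be 1, so at least one of n9, n7 is 0.
Check with a=0 b=0 c=1:
n1 = a OR c = 0 OR 1 = 1
n2 = n1 OR a = 1 OR 0 = 1
n3 = NOT n2 = NOT 1 = 0
n4 = n1 OR n3 = 1 OR 0 = 1
n5 = n4 XOR a = 1 XOR 0 = 1
n6 = n2 NAND n5 = 1 NAND 1 = 0
n7 = b OR n6 = 0 OR 0 = 0
n8 = NOT n7 = NOT 0 = 1
n9 = NOT n8 = NOT 1 = 0
n10 = n9 NAND n7 = 0 NAND 0 = 1
So n10 = 1 as required.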